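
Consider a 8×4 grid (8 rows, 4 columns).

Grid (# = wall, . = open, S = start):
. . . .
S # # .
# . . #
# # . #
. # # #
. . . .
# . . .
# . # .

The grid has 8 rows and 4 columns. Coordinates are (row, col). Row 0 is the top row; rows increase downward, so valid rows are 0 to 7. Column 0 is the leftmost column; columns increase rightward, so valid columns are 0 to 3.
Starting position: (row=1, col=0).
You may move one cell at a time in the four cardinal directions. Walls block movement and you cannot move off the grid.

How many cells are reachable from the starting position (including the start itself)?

BFS flood-fill from (row=1, col=0):
  Distance 0: (row=1, col=0)
  Distance 1: (row=0, col=0)
  Distance 2: (row=0, col=1)
  Distance 3: (row=0, col=2)
  Distance 4: (row=0, col=3)
  Distance 5: (row=1, col=3)
Total reachable: 6 (grid has 19 open cells total)

Answer: Reachable cells: 6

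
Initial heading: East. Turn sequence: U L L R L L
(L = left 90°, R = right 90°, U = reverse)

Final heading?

Answer: Final heading: North

Derivation:
Start: East
  U (U-turn (180°)) -> West
  L (left (90° counter-clockwise)) -> South
  L (left (90° counter-clockwise)) -> East
  R (right (90° clockwise)) -> South
  L (left (90° counter-clockwise)) -> East
  L (left (90° counter-clockwise)) -> North
Final: North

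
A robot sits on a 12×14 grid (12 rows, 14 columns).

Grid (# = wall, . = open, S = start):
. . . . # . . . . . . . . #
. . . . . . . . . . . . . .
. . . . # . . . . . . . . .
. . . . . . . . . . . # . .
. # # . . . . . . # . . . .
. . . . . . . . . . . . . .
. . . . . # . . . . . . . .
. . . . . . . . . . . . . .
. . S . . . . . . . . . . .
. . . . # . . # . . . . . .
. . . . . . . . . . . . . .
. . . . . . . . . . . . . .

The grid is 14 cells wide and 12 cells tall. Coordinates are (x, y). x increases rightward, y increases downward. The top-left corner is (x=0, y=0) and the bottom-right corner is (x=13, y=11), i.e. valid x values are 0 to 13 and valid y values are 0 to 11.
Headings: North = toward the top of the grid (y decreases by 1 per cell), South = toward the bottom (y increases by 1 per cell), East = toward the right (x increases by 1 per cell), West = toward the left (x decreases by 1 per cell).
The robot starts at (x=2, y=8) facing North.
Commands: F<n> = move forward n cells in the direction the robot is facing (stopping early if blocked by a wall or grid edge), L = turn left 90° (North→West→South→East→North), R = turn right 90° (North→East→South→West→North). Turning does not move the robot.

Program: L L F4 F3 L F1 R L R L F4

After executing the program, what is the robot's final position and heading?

Answer: Final position: (x=7, y=11), facing East

Derivation:
Start: (x=2, y=8), facing North
  L: turn left, now facing West
  L: turn left, now facing South
  F4: move forward 3/4 (blocked), now at (x=2, y=11)
  F3: move forward 0/3 (blocked), now at (x=2, y=11)
  L: turn left, now facing East
  F1: move forward 1, now at (x=3, y=11)
  R: turn right, now facing South
  L: turn left, now facing East
  R: turn right, now facing South
  L: turn left, now facing East
  F4: move forward 4, now at (x=7, y=11)
Final: (x=7, y=11), facing East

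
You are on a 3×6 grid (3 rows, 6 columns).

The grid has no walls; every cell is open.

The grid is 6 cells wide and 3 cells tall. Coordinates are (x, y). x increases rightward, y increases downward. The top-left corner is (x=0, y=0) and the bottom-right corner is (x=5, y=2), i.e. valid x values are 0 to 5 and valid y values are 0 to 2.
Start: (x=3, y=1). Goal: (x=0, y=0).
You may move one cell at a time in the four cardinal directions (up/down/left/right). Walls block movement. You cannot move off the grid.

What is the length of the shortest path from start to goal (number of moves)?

BFS from (x=3, y=1) until reaching (x=0, y=0):
  Distance 0: (x=3, y=1)
  Distance 1: (x=3, y=0), (x=2, y=1), (x=4, y=1), (x=3, y=2)
  Distance 2: (x=2, y=0), (x=4, y=0), (x=1, y=1), (x=5, y=1), (x=2, y=2), (x=4, y=2)
  Distance 3: (x=1, y=0), (x=5, y=0), (x=0, y=1), (x=1, y=2), (x=5, y=2)
  Distance 4: (x=0, y=0), (x=0, y=2)  <- goal reached here
One shortest path (4 moves): (x=3, y=1) -> (x=2, y=1) -> (x=1, y=1) -> (x=0, y=1) -> (x=0, y=0)

Answer: Shortest path length: 4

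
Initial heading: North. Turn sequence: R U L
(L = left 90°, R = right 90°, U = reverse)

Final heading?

Answer: Final heading: South

Derivation:
Start: North
  R (right (90° clockwise)) -> East
  U (U-turn (180°)) -> West
  L (left (90° counter-clockwise)) -> South
Final: South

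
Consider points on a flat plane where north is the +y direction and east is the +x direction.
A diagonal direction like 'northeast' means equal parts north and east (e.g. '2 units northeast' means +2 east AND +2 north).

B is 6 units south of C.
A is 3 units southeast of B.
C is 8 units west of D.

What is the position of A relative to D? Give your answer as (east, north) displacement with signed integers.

Answer: A is at (east=-5, north=-9) relative to D.

Derivation:
Place D at the origin (east=0, north=0).
  C is 8 units west of D: delta (east=-8, north=+0); C at (east=-8, north=0).
  B is 6 units south of C: delta (east=+0, north=-6); B at (east=-8, north=-6).
  A is 3 units southeast of B: delta (east=+3, north=-3); A at (east=-5, north=-9).
Therefore A relative to D: (east=-5, north=-9).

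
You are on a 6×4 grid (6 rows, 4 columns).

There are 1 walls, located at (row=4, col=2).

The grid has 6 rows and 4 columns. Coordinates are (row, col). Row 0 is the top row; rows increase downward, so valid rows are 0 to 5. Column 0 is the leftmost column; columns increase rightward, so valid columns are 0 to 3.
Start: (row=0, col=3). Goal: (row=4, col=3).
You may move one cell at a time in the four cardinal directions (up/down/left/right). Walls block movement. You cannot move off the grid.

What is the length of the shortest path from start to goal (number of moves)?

BFS from (row=0, col=3) until reaching (row=4, col=3):
  Distance 0: (row=0, col=3)
  Distance 1: (row=0, col=2), (row=1, col=3)
  Distance 2: (row=0, col=1), (row=1, col=2), (row=2, col=3)
  Distance 3: (row=0, col=0), (row=1, col=1), (row=2, col=2), (row=3, col=3)
  Distance 4: (row=1, col=0), (row=2, col=1), (row=3, col=2), (row=4, col=3)  <- goal reached here
One shortest path (4 moves): (row=0, col=3) -> (row=1, col=3) -> (row=2, col=3) -> (row=3, col=3) -> (row=4, col=3)

Answer: Shortest path length: 4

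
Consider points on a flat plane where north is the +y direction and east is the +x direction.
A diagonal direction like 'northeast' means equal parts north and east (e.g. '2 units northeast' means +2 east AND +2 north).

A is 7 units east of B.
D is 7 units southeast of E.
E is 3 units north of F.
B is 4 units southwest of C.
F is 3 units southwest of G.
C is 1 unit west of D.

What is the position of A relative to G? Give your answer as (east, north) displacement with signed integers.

Answer: A is at (east=6, north=-11) relative to G.

Derivation:
Place G at the origin (east=0, north=0).
  F is 3 units southwest of G: delta (east=-3, north=-3); F at (east=-3, north=-3).
  E is 3 units north of F: delta (east=+0, north=+3); E at (east=-3, north=0).
  D is 7 units southeast of E: delta (east=+7, north=-7); D at (east=4, north=-7).
  C is 1 unit west of D: delta (east=-1, north=+0); C at (east=3, north=-7).
  B is 4 units southwest of C: delta (east=-4, north=-4); B at (east=-1, north=-11).
  A is 7 units east of B: delta (east=+7, north=+0); A at (east=6, north=-11).
Therefore A relative to G: (east=6, north=-11).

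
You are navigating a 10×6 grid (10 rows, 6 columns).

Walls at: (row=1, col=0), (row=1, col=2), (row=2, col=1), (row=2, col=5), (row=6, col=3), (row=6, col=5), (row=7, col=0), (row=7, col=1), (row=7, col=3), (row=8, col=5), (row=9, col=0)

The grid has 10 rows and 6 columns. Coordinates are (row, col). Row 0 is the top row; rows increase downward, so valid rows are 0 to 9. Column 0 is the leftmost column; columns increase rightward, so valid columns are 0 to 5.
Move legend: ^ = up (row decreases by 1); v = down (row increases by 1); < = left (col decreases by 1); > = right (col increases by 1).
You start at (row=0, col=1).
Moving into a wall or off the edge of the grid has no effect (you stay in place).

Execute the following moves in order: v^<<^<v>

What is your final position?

Answer: Final position: (row=0, col=1)

Derivation:
Start: (row=0, col=1)
  v (down): (row=0, col=1) -> (row=1, col=1)
  ^ (up): (row=1, col=1) -> (row=0, col=1)
  < (left): (row=0, col=1) -> (row=0, col=0)
  < (left): blocked, stay at (row=0, col=0)
  ^ (up): blocked, stay at (row=0, col=0)
  < (left): blocked, stay at (row=0, col=0)
  v (down): blocked, stay at (row=0, col=0)
  > (right): (row=0, col=0) -> (row=0, col=1)
Final: (row=0, col=1)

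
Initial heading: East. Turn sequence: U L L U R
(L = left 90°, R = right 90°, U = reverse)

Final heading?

Answer: Final heading: North

Derivation:
Start: East
  U (U-turn (180°)) -> West
  L (left (90° counter-clockwise)) -> South
  L (left (90° counter-clockwise)) -> East
  U (U-turn (180°)) -> West
  R (right (90° clockwise)) -> North
Final: North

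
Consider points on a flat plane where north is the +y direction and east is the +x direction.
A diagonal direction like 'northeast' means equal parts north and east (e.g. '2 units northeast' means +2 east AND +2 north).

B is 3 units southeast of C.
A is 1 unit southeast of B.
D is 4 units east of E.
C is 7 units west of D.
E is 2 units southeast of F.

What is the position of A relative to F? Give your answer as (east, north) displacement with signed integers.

Answer: A is at (east=3, north=-6) relative to F.

Derivation:
Place F at the origin (east=0, north=0).
  E is 2 units southeast of F: delta (east=+2, north=-2); E at (east=2, north=-2).
  D is 4 units east of E: delta (east=+4, north=+0); D at (east=6, north=-2).
  C is 7 units west of D: delta (east=-7, north=+0); C at (east=-1, north=-2).
  B is 3 units southeast of C: delta (east=+3, north=-3); B at (east=2, north=-5).
  A is 1 unit southeast of B: delta (east=+1, north=-1); A at (east=3, north=-6).
Therefore A relative to F: (east=3, north=-6).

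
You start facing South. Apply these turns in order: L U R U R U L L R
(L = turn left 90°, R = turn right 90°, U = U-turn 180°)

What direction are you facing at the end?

Answer: Final heading: North

Derivation:
Start: South
  L (left (90° counter-clockwise)) -> East
  U (U-turn (180°)) -> West
  R (right (90° clockwise)) -> North
  U (U-turn (180°)) -> South
  R (right (90° clockwise)) -> West
  U (U-turn (180°)) -> East
  L (left (90° counter-clockwise)) -> North
  L (left (90° counter-clockwise)) -> West
  R (right (90° clockwise)) -> North
Final: North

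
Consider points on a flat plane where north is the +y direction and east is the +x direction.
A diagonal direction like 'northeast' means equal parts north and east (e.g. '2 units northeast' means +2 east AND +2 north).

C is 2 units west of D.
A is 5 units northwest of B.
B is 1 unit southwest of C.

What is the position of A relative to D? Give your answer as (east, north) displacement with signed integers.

Answer: A is at (east=-8, north=4) relative to D.

Derivation:
Place D at the origin (east=0, north=0).
  C is 2 units west of D: delta (east=-2, north=+0); C at (east=-2, north=0).
  B is 1 unit southwest of C: delta (east=-1, north=-1); B at (east=-3, north=-1).
  A is 5 units northwest of B: delta (east=-5, north=+5); A at (east=-8, north=4).
Therefore A relative to D: (east=-8, north=4).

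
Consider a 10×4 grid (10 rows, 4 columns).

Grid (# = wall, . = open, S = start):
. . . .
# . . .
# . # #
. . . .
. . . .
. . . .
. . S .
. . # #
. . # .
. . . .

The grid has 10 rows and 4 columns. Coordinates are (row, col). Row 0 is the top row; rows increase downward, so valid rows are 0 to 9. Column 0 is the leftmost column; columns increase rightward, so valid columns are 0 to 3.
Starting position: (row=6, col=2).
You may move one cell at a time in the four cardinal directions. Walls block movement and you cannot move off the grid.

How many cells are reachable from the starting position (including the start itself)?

Answer: Reachable cells: 33

Derivation:
BFS flood-fill from (row=6, col=2):
  Distance 0: (row=6, col=2)
  Distance 1: (row=5, col=2), (row=6, col=1), (row=6, col=3)
  Distance 2: (row=4, col=2), (row=5, col=1), (row=5, col=3), (row=6, col=0), (row=7, col=1)
  Distance 3: (row=3, col=2), (row=4, col=1), (row=4, col=3), (row=5, col=0), (row=7, col=0), (row=8, col=1)
  Distance 4: (row=3, col=1), (row=3, col=3), (row=4, col=0), (row=8, col=0), (row=9, col=1)
  Distance 5: (row=2, col=1), (row=3, col=0), (row=9, col=0), (row=9, col=2)
  Distance 6: (row=1, col=1), (row=9, col=3)
  Distance 7: (row=0, col=1), (row=1, col=2), (row=8, col=3)
  Distance 8: (row=0, col=0), (row=0, col=2), (row=1, col=3)
  Distance 9: (row=0, col=3)
Total reachable: 33 (grid has 33 open cells total)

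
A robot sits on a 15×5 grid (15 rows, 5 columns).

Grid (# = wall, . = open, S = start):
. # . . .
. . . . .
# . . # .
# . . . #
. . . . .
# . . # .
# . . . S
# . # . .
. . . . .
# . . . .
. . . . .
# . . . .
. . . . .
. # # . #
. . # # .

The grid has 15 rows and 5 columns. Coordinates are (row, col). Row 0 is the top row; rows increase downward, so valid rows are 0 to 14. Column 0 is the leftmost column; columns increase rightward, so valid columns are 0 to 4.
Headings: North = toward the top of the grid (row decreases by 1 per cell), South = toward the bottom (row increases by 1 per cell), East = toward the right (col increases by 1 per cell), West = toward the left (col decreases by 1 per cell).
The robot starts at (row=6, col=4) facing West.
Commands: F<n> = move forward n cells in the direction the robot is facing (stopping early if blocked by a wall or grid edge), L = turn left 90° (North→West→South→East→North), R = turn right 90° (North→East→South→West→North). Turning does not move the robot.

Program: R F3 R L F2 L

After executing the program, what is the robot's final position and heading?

Answer: Final position: (row=4, col=4), facing West

Derivation:
Start: (row=6, col=4), facing West
  R: turn right, now facing North
  F3: move forward 2/3 (blocked), now at (row=4, col=4)
  R: turn right, now facing East
  L: turn left, now facing North
  F2: move forward 0/2 (blocked), now at (row=4, col=4)
  L: turn left, now facing West
Final: (row=4, col=4), facing West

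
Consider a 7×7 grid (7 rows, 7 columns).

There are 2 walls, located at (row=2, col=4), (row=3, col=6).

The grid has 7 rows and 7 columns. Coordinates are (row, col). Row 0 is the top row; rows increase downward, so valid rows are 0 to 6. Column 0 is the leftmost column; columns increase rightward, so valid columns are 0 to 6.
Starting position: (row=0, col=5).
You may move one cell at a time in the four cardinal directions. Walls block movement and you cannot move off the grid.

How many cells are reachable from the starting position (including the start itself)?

Answer: Reachable cells: 47

Derivation:
BFS flood-fill from (row=0, col=5):
  Distance 0: (row=0, col=5)
  Distance 1: (row=0, col=4), (row=0, col=6), (row=1, col=5)
  Distance 2: (row=0, col=3), (row=1, col=4), (row=1, col=6), (row=2, col=5)
  Distance 3: (row=0, col=2), (row=1, col=3), (row=2, col=6), (row=3, col=5)
  Distance 4: (row=0, col=1), (row=1, col=2), (row=2, col=3), (row=3, col=4), (row=4, col=5)
  Distance 5: (row=0, col=0), (row=1, col=1), (row=2, col=2), (row=3, col=3), (row=4, col=4), (row=4, col=6), (row=5, col=5)
  Distance 6: (row=1, col=0), (row=2, col=1), (row=3, col=2), (row=4, col=3), (row=5, col=4), (row=5, col=6), (row=6, col=5)
  Distance 7: (row=2, col=0), (row=3, col=1), (row=4, col=2), (row=5, col=3), (row=6, col=4), (row=6, col=6)
  Distance 8: (row=3, col=0), (row=4, col=1), (row=5, col=2), (row=6, col=3)
  Distance 9: (row=4, col=0), (row=5, col=1), (row=6, col=2)
  Distance 10: (row=5, col=0), (row=6, col=1)
  Distance 11: (row=6, col=0)
Total reachable: 47 (grid has 47 open cells total)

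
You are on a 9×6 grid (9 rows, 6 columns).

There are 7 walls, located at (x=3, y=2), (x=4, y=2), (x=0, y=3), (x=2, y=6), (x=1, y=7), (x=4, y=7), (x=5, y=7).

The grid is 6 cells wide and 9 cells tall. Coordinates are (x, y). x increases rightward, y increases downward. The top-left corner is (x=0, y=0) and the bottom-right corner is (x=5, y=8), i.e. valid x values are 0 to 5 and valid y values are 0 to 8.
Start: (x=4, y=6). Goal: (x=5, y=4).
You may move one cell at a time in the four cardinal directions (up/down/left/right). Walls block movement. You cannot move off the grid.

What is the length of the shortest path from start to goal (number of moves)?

Answer: Shortest path length: 3

Derivation:
BFS from (x=4, y=6) until reaching (x=5, y=4):
  Distance 0: (x=4, y=6)
  Distance 1: (x=4, y=5), (x=3, y=6), (x=5, y=6)
  Distance 2: (x=4, y=4), (x=3, y=5), (x=5, y=5), (x=3, y=7)
  Distance 3: (x=4, y=3), (x=3, y=4), (x=5, y=4), (x=2, y=5), (x=2, y=7), (x=3, y=8)  <- goal reached here
One shortest path (3 moves): (x=4, y=6) -> (x=5, y=6) -> (x=5, y=5) -> (x=5, y=4)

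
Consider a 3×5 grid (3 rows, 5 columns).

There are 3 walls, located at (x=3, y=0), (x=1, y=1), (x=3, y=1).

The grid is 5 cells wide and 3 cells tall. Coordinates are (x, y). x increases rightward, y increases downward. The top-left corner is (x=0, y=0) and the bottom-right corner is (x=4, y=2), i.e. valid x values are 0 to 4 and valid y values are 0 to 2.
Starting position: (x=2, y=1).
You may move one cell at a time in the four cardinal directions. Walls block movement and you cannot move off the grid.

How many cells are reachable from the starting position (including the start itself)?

BFS flood-fill from (x=2, y=1):
  Distance 0: (x=2, y=1)
  Distance 1: (x=2, y=0), (x=2, y=2)
  Distance 2: (x=1, y=0), (x=1, y=2), (x=3, y=2)
  Distance 3: (x=0, y=0), (x=0, y=2), (x=4, y=2)
  Distance 4: (x=0, y=1), (x=4, y=1)
  Distance 5: (x=4, y=0)
Total reachable: 12 (grid has 12 open cells total)

Answer: Reachable cells: 12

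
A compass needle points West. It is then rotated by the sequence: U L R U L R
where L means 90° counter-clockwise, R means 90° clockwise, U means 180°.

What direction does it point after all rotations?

Start: West
  U (U-turn (180°)) -> East
  L (left (90° counter-clockwise)) -> North
  R (right (90° clockwise)) -> East
  U (U-turn (180°)) -> West
  L (left (90° counter-clockwise)) -> South
  R (right (90° clockwise)) -> West
Final: West

Answer: Final heading: West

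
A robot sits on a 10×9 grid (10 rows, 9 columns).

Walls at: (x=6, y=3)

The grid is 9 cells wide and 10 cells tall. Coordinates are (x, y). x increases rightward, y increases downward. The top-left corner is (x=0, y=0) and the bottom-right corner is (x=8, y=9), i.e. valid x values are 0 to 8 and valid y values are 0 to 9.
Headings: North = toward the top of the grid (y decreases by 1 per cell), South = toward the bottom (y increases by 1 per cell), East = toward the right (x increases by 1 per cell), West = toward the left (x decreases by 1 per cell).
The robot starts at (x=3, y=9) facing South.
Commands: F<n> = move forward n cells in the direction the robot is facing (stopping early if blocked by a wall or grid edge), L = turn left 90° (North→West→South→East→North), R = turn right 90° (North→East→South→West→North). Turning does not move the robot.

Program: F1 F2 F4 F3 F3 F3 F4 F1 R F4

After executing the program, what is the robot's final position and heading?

Start: (x=3, y=9), facing South
  F1: move forward 0/1 (blocked), now at (x=3, y=9)
  F2: move forward 0/2 (blocked), now at (x=3, y=9)
  F4: move forward 0/4 (blocked), now at (x=3, y=9)
  [×3]F3: move forward 0/3 (blocked), now at (x=3, y=9)
  F4: move forward 0/4 (blocked), now at (x=3, y=9)
  F1: move forward 0/1 (blocked), now at (x=3, y=9)
  R: turn right, now facing West
  F4: move forward 3/4 (blocked), now at (x=0, y=9)
Final: (x=0, y=9), facing West

Answer: Final position: (x=0, y=9), facing West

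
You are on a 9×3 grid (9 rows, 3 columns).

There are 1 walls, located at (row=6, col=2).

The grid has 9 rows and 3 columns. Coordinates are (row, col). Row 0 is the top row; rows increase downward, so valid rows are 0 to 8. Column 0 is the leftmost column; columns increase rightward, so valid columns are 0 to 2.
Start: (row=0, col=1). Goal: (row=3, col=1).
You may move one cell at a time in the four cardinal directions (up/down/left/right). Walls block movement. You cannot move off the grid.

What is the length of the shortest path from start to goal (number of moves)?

BFS from (row=0, col=1) until reaching (row=3, col=1):
  Distance 0: (row=0, col=1)
  Distance 1: (row=0, col=0), (row=0, col=2), (row=1, col=1)
  Distance 2: (row=1, col=0), (row=1, col=2), (row=2, col=1)
  Distance 3: (row=2, col=0), (row=2, col=2), (row=3, col=1)  <- goal reached here
One shortest path (3 moves): (row=0, col=1) -> (row=1, col=1) -> (row=2, col=1) -> (row=3, col=1)

Answer: Shortest path length: 3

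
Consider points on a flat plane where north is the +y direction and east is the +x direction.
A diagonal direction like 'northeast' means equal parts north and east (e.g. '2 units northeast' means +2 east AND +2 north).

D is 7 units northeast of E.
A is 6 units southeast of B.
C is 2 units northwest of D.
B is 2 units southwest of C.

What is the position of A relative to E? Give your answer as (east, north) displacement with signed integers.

Place E at the origin (east=0, north=0).
  D is 7 units northeast of E: delta (east=+7, north=+7); D at (east=7, north=7).
  C is 2 units northwest of D: delta (east=-2, north=+2); C at (east=5, north=9).
  B is 2 units southwest of C: delta (east=-2, north=-2); B at (east=3, north=7).
  A is 6 units southeast of B: delta (east=+6, north=-6); A at (east=9, north=1).
Therefore A relative to E: (east=9, north=1).

Answer: A is at (east=9, north=1) relative to E.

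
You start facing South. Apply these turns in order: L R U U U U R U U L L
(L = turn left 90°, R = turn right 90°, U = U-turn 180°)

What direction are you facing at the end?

Answer: Final heading: East

Derivation:
Start: South
  L (left (90° counter-clockwise)) -> East
  R (right (90° clockwise)) -> South
  U (U-turn (180°)) -> North
  U (U-turn (180°)) -> South
  U (U-turn (180°)) -> North
  U (U-turn (180°)) -> South
  R (right (90° clockwise)) -> West
  U (U-turn (180°)) -> East
  U (U-turn (180°)) -> West
  L (left (90° counter-clockwise)) -> South
  L (left (90° counter-clockwise)) -> East
Final: East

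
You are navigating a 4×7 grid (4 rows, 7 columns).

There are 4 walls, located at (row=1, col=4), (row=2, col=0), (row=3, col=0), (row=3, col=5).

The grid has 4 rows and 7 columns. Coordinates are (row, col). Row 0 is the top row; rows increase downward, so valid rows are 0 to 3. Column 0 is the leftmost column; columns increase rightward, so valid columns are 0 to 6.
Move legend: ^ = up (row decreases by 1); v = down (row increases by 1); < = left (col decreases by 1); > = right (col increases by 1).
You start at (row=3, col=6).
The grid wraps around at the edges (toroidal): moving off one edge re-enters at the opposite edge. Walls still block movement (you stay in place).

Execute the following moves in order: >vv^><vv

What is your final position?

Start: (row=3, col=6)
  > (right): blocked, stay at (row=3, col=6)
  v (down): (row=3, col=6) -> (row=0, col=6)
  v (down): (row=0, col=6) -> (row=1, col=6)
  ^ (up): (row=1, col=6) -> (row=0, col=6)
  > (right): (row=0, col=6) -> (row=0, col=0)
  < (left): (row=0, col=0) -> (row=0, col=6)
  v (down): (row=0, col=6) -> (row=1, col=6)
  v (down): (row=1, col=6) -> (row=2, col=6)
Final: (row=2, col=6)

Answer: Final position: (row=2, col=6)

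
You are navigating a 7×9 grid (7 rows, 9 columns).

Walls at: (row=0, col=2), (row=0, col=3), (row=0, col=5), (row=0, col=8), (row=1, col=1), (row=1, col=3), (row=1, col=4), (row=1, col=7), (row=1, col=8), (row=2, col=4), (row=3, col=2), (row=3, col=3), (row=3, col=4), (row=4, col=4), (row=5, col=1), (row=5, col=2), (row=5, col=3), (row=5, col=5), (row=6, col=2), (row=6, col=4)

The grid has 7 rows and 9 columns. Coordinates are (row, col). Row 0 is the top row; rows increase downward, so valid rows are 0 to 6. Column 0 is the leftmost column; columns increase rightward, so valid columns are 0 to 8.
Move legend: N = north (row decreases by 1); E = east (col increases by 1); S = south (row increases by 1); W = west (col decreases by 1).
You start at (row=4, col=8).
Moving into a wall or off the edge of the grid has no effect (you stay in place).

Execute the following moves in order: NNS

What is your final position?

Answer: Final position: (row=3, col=8)

Derivation:
Start: (row=4, col=8)
  N (north): (row=4, col=8) -> (row=3, col=8)
  N (north): (row=3, col=8) -> (row=2, col=8)
  S (south): (row=2, col=8) -> (row=3, col=8)
Final: (row=3, col=8)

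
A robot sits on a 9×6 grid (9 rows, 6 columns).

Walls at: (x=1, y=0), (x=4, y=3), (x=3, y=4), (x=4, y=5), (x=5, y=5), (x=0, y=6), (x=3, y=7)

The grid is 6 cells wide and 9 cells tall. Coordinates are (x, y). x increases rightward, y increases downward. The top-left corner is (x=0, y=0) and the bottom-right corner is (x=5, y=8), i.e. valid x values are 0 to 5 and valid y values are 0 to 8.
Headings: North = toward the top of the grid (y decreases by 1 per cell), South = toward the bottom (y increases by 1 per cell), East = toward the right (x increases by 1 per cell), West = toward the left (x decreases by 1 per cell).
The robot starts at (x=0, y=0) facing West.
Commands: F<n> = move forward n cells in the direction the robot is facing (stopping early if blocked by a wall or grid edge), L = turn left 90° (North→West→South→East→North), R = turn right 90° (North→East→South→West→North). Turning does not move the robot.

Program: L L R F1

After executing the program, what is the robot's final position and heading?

Start: (x=0, y=0), facing West
  L: turn left, now facing South
  L: turn left, now facing East
  R: turn right, now facing South
  F1: move forward 1, now at (x=0, y=1)
Final: (x=0, y=1), facing South

Answer: Final position: (x=0, y=1), facing South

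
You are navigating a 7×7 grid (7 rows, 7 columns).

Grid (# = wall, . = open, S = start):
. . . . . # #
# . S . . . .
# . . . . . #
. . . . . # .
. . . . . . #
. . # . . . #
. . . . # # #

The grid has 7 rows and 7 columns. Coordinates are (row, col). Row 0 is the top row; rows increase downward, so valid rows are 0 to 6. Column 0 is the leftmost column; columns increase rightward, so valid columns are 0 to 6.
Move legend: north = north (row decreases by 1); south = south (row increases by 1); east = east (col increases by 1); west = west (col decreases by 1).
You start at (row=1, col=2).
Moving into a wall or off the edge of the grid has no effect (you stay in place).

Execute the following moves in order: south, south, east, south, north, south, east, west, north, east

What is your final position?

Start: (row=1, col=2)
  south (south): (row=1, col=2) -> (row=2, col=2)
  south (south): (row=2, col=2) -> (row=3, col=2)
  east (east): (row=3, col=2) -> (row=3, col=3)
  south (south): (row=3, col=3) -> (row=4, col=3)
  north (north): (row=4, col=3) -> (row=3, col=3)
  south (south): (row=3, col=3) -> (row=4, col=3)
  east (east): (row=4, col=3) -> (row=4, col=4)
  west (west): (row=4, col=4) -> (row=4, col=3)
  north (north): (row=4, col=3) -> (row=3, col=3)
  east (east): (row=3, col=3) -> (row=3, col=4)
Final: (row=3, col=4)

Answer: Final position: (row=3, col=4)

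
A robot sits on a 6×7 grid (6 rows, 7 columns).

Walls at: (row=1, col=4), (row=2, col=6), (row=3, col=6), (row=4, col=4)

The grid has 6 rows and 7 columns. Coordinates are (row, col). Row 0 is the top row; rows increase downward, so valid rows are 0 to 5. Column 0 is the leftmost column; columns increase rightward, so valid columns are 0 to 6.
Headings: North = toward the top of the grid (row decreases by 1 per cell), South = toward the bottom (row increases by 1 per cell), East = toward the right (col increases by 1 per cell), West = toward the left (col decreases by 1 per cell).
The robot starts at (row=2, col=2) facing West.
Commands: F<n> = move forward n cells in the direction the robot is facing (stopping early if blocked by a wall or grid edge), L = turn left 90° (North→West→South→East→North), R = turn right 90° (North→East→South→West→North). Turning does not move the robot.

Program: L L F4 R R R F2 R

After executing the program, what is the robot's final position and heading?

Start: (row=2, col=2), facing West
  L: turn left, now facing South
  L: turn left, now facing East
  F4: move forward 3/4 (blocked), now at (row=2, col=5)
  R: turn right, now facing South
  R: turn right, now facing West
  R: turn right, now facing North
  F2: move forward 2, now at (row=0, col=5)
  R: turn right, now facing East
Final: (row=0, col=5), facing East

Answer: Final position: (row=0, col=5), facing East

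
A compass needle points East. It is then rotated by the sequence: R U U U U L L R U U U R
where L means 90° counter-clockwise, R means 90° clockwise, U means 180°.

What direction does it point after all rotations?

Answer: Final heading: North

Derivation:
Start: East
  R (right (90° clockwise)) -> South
  U (U-turn (180°)) -> North
  U (U-turn (180°)) -> South
  U (U-turn (180°)) -> North
  U (U-turn (180°)) -> South
  L (left (90° counter-clockwise)) -> East
  L (left (90° counter-clockwise)) -> North
  R (right (90° clockwise)) -> East
  U (U-turn (180°)) -> West
  U (U-turn (180°)) -> East
  U (U-turn (180°)) -> West
  R (right (90° clockwise)) -> North
Final: North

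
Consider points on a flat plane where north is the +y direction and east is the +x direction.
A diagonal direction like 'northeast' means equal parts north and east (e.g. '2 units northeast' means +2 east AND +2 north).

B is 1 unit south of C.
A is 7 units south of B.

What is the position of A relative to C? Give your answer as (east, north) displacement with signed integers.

Answer: A is at (east=0, north=-8) relative to C.

Derivation:
Place C at the origin (east=0, north=0).
  B is 1 unit south of C: delta (east=+0, north=-1); B at (east=0, north=-1).
  A is 7 units south of B: delta (east=+0, north=-7); A at (east=0, north=-8).
Therefore A relative to C: (east=0, north=-8).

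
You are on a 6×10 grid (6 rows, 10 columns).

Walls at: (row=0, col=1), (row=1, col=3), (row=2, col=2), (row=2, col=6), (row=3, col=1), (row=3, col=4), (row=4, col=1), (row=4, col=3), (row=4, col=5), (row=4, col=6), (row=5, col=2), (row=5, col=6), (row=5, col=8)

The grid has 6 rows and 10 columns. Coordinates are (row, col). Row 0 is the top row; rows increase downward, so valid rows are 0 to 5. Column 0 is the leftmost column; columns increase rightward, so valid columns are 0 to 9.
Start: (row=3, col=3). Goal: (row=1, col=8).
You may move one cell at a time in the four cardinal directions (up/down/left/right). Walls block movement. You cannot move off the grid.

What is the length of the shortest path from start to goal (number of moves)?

BFS from (row=3, col=3) until reaching (row=1, col=8):
  Distance 0: (row=3, col=3)
  Distance 1: (row=2, col=3), (row=3, col=2)
  Distance 2: (row=2, col=4), (row=4, col=2)
  Distance 3: (row=1, col=4), (row=2, col=5)
  Distance 4: (row=0, col=4), (row=1, col=5), (row=3, col=5)
  Distance 5: (row=0, col=3), (row=0, col=5), (row=1, col=6), (row=3, col=6)
  Distance 6: (row=0, col=2), (row=0, col=6), (row=1, col=7), (row=3, col=7)
  Distance 7: (row=0, col=7), (row=1, col=2), (row=1, col=8), (row=2, col=7), (row=3, col=8), (row=4, col=7)  <- goal reached here
One shortest path (7 moves): (row=3, col=3) -> (row=2, col=3) -> (row=2, col=4) -> (row=2, col=5) -> (row=1, col=5) -> (row=1, col=6) -> (row=1, col=7) -> (row=1, col=8)

Answer: Shortest path length: 7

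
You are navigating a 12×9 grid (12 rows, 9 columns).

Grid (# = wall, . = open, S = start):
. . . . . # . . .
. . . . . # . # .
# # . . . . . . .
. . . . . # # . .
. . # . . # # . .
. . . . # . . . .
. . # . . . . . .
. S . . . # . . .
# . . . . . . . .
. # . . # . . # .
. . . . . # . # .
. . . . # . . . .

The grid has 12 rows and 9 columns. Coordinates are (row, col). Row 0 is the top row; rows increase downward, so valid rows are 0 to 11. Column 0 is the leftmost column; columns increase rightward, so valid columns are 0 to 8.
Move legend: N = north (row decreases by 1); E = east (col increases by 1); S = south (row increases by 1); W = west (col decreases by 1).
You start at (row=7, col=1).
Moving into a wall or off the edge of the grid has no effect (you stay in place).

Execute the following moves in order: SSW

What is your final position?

Answer: Final position: (row=8, col=1)

Derivation:
Start: (row=7, col=1)
  S (south): (row=7, col=1) -> (row=8, col=1)
  S (south): blocked, stay at (row=8, col=1)
  W (west): blocked, stay at (row=8, col=1)
Final: (row=8, col=1)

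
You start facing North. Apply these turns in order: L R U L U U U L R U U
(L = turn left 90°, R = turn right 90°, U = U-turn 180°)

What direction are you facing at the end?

Answer: Final heading: West

Derivation:
Start: North
  L (left (90° counter-clockwise)) -> West
  R (right (90° clockwise)) -> North
  U (U-turn (180°)) -> South
  L (left (90° counter-clockwise)) -> East
  U (U-turn (180°)) -> West
  U (U-turn (180°)) -> East
  U (U-turn (180°)) -> West
  L (left (90° counter-clockwise)) -> South
  R (right (90° clockwise)) -> West
  U (U-turn (180°)) -> East
  U (U-turn (180°)) -> West
Final: West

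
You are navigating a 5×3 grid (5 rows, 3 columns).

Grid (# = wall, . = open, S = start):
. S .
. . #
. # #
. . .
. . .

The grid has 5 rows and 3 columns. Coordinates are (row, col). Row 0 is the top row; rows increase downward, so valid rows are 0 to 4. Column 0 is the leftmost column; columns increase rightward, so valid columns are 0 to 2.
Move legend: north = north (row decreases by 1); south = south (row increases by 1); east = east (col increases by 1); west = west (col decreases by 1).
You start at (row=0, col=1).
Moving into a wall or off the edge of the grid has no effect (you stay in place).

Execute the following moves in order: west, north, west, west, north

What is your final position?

Answer: Final position: (row=0, col=0)

Derivation:
Start: (row=0, col=1)
  west (west): (row=0, col=1) -> (row=0, col=0)
  north (north): blocked, stay at (row=0, col=0)
  west (west): blocked, stay at (row=0, col=0)
  west (west): blocked, stay at (row=0, col=0)
  north (north): blocked, stay at (row=0, col=0)
Final: (row=0, col=0)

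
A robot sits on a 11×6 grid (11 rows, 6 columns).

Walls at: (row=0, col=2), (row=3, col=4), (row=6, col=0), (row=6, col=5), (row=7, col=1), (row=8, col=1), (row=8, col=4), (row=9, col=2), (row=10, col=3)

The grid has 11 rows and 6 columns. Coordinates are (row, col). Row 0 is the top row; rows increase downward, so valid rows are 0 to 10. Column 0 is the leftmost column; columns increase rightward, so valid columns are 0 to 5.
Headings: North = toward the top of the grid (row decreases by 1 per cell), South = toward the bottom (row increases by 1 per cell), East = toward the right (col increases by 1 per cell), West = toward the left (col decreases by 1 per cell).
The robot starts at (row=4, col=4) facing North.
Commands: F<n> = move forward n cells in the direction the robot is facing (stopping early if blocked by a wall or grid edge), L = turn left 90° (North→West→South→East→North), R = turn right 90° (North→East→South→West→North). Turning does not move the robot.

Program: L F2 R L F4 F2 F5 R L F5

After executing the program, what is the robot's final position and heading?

Answer: Final position: (row=4, col=0), facing West

Derivation:
Start: (row=4, col=4), facing North
  L: turn left, now facing West
  F2: move forward 2, now at (row=4, col=2)
  R: turn right, now facing North
  L: turn left, now facing West
  F4: move forward 2/4 (blocked), now at (row=4, col=0)
  F2: move forward 0/2 (blocked), now at (row=4, col=0)
  F5: move forward 0/5 (blocked), now at (row=4, col=0)
  R: turn right, now facing North
  L: turn left, now facing West
  F5: move forward 0/5 (blocked), now at (row=4, col=0)
Final: (row=4, col=0), facing West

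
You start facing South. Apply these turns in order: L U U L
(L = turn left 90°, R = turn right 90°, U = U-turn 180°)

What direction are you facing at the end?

Answer: Final heading: North

Derivation:
Start: South
  L (left (90° counter-clockwise)) -> East
  U (U-turn (180°)) -> West
  U (U-turn (180°)) -> East
  L (left (90° counter-clockwise)) -> North
Final: North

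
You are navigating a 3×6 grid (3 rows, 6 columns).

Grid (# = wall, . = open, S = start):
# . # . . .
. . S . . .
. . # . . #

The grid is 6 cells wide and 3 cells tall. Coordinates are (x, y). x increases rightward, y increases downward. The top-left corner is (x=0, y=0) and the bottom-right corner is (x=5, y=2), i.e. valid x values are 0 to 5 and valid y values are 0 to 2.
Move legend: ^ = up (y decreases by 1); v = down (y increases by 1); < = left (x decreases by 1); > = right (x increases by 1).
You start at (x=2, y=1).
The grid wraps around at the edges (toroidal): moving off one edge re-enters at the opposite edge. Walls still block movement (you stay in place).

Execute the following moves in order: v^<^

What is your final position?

Start: (x=2, y=1)
  v (down): blocked, stay at (x=2, y=1)
  ^ (up): blocked, stay at (x=2, y=1)
  < (left): (x=2, y=1) -> (x=1, y=1)
  ^ (up): (x=1, y=1) -> (x=1, y=0)
Final: (x=1, y=0)

Answer: Final position: (x=1, y=0)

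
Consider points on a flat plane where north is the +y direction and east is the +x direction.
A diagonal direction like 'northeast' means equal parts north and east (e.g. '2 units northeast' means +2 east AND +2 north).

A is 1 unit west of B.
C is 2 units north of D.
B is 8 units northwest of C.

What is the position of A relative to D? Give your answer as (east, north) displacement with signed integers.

Place D at the origin (east=0, north=0).
  C is 2 units north of D: delta (east=+0, north=+2); C at (east=0, north=2).
  B is 8 units northwest of C: delta (east=-8, north=+8); B at (east=-8, north=10).
  A is 1 unit west of B: delta (east=-1, north=+0); A at (east=-9, north=10).
Therefore A relative to D: (east=-9, north=10).

Answer: A is at (east=-9, north=10) relative to D.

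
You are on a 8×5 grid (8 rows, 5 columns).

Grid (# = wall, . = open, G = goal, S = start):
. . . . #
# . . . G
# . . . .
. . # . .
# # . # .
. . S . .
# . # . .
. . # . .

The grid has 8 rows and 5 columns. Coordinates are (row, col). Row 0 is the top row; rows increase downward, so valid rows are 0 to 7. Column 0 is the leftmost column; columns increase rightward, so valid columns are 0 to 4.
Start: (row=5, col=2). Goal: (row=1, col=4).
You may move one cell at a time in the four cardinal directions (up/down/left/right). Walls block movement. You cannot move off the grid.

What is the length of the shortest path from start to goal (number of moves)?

BFS from (row=5, col=2) until reaching (row=1, col=4):
  Distance 0: (row=5, col=2)
  Distance 1: (row=4, col=2), (row=5, col=1), (row=5, col=3)
  Distance 2: (row=5, col=0), (row=5, col=4), (row=6, col=1), (row=6, col=3)
  Distance 3: (row=4, col=4), (row=6, col=4), (row=7, col=1), (row=7, col=3)
  Distance 4: (row=3, col=4), (row=7, col=0), (row=7, col=4)
  Distance 5: (row=2, col=4), (row=3, col=3)
  Distance 6: (row=1, col=4), (row=2, col=3)  <- goal reached here
One shortest path (6 moves): (row=5, col=2) -> (row=5, col=3) -> (row=5, col=4) -> (row=4, col=4) -> (row=3, col=4) -> (row=2, col=4) -> (row=1, col=4)

Answer: Shortest path length: 6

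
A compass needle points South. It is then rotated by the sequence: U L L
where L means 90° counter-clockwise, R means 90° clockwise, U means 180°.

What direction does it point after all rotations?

Answer: Final heading: South

Derivation:
Start: South
  U (U-turn (180°)) -> North
  L (left (90° counter-clockwise)) -> West
  L (left (90° counter-clockwise)) -> South
Final: South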